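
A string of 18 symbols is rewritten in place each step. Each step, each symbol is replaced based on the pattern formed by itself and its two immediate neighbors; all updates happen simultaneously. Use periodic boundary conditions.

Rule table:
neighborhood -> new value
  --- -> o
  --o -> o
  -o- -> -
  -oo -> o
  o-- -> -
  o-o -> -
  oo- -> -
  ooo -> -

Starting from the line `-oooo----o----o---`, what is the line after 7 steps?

step 1: oo----ooo--ooo--oo
step 2: ---oooo---oo---oo-
step 3: oooo----ooo--ooo--
step 4: o----oooo---oo---o
step 5: --oooo----ooo--ooo
step 6: -oo----oooo---oo--
step 7: oo--oooo----ooo--o

oo--oooo----ooo--o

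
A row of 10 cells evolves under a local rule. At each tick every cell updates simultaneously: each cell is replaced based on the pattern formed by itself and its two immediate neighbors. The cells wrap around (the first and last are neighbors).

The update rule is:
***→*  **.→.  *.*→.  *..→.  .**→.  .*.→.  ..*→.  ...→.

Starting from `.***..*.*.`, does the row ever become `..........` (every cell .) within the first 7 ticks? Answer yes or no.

tick 1: ..*.......
tick 2: ..........
all cells are . at tick 2

yes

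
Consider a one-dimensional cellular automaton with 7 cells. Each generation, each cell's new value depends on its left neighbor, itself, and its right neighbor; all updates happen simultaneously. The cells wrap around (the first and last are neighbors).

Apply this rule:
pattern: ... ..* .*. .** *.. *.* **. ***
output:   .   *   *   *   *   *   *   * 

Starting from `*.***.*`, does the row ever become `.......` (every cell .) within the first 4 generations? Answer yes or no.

*******
*******  (fixed point — unchanged through generation 4)
generation 4 is *******, still not uniform .

no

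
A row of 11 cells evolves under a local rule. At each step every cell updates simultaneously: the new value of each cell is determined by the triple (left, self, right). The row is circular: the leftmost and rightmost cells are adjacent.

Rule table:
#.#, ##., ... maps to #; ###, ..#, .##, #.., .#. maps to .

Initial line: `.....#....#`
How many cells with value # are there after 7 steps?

step 1: .###...##..
step 2: ...#.#..#.#
step 3: .#..#....#.
step 4: ......##...
step 5: #####..#.##
step 6: ....#...#..
step 7: ###...#...#
count of #: 5

5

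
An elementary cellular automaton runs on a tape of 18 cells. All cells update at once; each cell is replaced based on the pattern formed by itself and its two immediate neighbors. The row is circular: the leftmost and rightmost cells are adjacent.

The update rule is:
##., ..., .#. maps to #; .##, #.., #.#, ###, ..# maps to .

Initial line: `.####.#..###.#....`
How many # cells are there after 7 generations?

8

....#.#....#.#.###
.##.#.#.##.#.#...#
..#.#.#..#.#.#.#.#
..#.#.#..#.#.#.#.#  (fixed point — unchanged through generation 7)
count of #: 8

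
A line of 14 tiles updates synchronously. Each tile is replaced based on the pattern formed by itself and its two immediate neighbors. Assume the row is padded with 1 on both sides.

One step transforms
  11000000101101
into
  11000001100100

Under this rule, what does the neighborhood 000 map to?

At position 3 the neighborhood is 000; the next row has 0 there.

0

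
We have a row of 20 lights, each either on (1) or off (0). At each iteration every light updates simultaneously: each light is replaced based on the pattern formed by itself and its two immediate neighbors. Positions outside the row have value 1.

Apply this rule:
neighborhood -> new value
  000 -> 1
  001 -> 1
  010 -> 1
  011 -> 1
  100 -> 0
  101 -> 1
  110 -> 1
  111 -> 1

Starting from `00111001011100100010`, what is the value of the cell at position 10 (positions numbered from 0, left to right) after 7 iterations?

iteration 1: 01111011111101101111
iteration 2: 11111111111111111111
iteration 3: 11111111111111111111  (fixed point — unchanged through iteration 7)
position 10 holds 1

1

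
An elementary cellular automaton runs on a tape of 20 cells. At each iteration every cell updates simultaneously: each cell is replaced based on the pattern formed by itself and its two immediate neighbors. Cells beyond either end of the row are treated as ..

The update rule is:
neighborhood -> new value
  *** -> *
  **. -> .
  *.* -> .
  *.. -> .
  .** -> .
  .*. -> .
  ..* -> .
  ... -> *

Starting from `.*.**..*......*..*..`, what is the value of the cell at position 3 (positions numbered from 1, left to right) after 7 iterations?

iteration 1: .........****......*
iteration 2: ********..**..****..
iteration 3: .******........**..*
iteration 4: ..****..******......
iteration 5: *..**....****..*****
iteration 6: ......**..**....***.
iteration 7: *****........**..*..
position 3 holds *

*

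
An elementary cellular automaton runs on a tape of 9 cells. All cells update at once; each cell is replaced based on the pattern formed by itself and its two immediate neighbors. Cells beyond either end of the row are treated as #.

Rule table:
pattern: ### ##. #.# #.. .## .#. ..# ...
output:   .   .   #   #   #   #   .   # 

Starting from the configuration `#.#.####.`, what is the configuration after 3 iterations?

..##.#.##

.####...#
##...##.#
..##.#.##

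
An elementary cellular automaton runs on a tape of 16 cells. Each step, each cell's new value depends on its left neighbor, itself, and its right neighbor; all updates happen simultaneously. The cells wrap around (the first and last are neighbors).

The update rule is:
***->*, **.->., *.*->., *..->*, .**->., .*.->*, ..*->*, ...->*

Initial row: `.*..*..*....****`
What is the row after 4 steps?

.***********.**.
*.*********....*
...*******.****.
***.*****...**.*

***.*****...**.*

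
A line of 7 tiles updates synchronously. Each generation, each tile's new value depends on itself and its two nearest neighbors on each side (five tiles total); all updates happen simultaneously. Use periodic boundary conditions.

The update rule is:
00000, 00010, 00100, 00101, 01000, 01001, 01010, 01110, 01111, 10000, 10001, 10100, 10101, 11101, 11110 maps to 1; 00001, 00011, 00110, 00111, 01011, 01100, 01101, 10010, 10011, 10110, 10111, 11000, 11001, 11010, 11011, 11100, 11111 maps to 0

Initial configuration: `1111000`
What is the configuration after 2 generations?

0000011

0110010
0000011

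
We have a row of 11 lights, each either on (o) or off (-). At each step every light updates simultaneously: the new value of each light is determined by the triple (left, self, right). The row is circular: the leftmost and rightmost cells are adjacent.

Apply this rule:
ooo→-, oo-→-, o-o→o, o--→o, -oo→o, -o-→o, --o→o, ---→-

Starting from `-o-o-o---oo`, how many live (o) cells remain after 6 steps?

step 1: ooooooo-oo-
step 2: o------oo-o
step 3: -o----oo-oo
step 4: ooo--oo-oo-
step 5: o--ooo-oo-o
step 6: -ooo--oo-oo
count of o: 7

7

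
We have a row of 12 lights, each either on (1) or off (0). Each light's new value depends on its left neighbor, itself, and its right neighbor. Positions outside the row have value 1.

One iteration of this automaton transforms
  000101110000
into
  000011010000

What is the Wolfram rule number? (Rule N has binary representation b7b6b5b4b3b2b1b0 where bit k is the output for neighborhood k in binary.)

position 6: 111 → 0  (bit 7 = 0)
position 7: 110 → 1  (bit 6 = 1)
position 4: 101 → 1  (bit 5 = 1)
position 0: 100 → 0  (bit 4 = 0)
position 5: 011 → 1  (bit 3 = 1)
position 3: 010 → 0  (bit 2 = 0)
position 2: 001 → 0  (bit 1 = 0)
position 1: 000 → 0  (bit 0 = 0)
bits b7..b0 = 01101000 = 104

104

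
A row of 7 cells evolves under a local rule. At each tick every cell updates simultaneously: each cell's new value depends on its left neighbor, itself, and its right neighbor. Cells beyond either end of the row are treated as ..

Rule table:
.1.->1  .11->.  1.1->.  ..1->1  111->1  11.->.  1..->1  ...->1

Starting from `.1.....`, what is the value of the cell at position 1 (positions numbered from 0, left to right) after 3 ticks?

.

1111111
.11111.
1.111.1
position 1 holds .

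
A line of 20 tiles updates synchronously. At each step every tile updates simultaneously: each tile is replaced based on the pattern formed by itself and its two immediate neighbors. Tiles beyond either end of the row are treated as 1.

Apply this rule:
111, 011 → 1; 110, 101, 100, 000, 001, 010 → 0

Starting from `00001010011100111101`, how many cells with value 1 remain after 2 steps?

00000000011000111001
00000000010000110001
count of 1: 4

4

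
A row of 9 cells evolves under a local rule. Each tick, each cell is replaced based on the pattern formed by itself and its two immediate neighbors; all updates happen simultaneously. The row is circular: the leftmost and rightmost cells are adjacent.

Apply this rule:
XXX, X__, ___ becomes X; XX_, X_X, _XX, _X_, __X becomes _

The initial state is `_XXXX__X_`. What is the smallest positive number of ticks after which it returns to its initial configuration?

__XX_X__X
X_____X__
_XXXX__X_

3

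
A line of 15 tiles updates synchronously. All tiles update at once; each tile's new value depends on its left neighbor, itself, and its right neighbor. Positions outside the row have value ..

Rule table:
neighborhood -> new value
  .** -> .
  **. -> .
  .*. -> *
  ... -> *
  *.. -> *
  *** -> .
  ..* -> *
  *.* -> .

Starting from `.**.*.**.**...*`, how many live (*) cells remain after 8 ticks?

*...*......****
***********....
...........****
***********....  (repeats tick 2; period 2)
tick 8: ***********....
count of *: 11

11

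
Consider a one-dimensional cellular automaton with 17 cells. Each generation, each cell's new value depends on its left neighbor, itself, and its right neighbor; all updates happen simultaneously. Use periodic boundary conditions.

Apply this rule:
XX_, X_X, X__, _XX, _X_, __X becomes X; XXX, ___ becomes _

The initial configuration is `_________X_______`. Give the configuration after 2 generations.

_______XX_XX_____

________XXX______
_______XX_XX_____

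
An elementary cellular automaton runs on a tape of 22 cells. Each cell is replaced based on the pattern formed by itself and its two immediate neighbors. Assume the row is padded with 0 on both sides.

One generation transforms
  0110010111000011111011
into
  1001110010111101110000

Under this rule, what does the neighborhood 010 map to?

At position 5 the neighborhood is 010; the next row has 1 there.

1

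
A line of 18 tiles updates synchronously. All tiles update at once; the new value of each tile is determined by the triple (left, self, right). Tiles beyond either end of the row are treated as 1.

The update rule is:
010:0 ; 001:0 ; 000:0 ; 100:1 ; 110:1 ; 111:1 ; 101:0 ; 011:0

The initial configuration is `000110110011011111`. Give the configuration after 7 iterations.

111111100010011000

100010011001001111
110001001100100111
111000100110010011
111100010011001001
111110001001100100
111111000100110010
111111100010011000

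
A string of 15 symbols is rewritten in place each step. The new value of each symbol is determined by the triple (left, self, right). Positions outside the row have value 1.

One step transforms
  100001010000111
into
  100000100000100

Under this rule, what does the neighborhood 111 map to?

At position 13 the neighborhood is 111; the next row has 0 there.

0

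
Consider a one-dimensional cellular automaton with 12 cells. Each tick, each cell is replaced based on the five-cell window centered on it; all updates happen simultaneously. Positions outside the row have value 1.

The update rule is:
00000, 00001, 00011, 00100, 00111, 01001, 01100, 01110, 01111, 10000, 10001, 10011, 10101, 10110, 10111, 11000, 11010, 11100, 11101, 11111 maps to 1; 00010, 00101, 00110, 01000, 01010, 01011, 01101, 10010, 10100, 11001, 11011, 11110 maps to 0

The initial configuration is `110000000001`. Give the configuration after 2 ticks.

011111111111

011111111111
011111111111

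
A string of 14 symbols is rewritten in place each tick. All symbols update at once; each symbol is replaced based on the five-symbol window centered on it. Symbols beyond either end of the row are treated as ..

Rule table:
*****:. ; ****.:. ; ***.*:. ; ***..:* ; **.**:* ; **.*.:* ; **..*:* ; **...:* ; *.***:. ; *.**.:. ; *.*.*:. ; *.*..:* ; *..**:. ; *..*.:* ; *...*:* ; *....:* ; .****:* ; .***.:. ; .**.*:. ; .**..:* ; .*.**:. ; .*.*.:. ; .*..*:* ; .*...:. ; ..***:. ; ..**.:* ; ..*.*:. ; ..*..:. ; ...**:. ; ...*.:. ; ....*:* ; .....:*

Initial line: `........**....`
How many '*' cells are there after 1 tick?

tick 1: *******.******
count of *: 13

13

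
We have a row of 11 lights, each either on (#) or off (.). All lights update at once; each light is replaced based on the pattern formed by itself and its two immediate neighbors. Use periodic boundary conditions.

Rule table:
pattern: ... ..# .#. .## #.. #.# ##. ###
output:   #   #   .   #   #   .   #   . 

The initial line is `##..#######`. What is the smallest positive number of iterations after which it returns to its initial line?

.####......
##..#######

2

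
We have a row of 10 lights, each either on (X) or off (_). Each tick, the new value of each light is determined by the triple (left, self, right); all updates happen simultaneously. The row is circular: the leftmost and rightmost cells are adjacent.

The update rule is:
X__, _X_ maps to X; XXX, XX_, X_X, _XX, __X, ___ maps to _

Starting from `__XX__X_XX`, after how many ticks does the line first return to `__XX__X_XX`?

10

X___X_X___
XX__X_XX__
__X_X___X_
__X_XX__XX
X_X___X___
X_XX__XX__
X___X___X_
XX__XX__X_
__X___X_X_
__XX__X_XX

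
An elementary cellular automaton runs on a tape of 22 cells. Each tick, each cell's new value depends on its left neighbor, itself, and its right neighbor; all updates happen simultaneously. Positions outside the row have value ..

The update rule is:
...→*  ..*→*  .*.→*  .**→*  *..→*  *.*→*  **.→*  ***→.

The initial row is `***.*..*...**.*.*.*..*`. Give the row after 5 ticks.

*.********************
***..................*
*.********************  (repeats tick 1; period 2)
tick 5: *.********************

*.********************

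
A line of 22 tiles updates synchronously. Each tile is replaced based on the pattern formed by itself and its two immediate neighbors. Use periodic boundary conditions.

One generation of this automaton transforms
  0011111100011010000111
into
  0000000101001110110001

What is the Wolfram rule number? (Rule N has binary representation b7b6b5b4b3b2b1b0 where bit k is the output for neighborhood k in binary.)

position 3: 111 → 0  (bit 7 = 0)
position 7: 110 → 1  (bit 6 = 1)
position 13: 101 → 1  (bit 5 = 1)
position 0: 100 → 0  (bit 4 = 0)
position 2: 011 → 0  (bit 3 = 0)
position 14: 010 → 1  (bit 2 = 1)
position 1: 001 → 0  (bit 1 = 0)
position 9: 000 → 1  (bit 0 = 1)
bits b7..b0 = 01100101 = 101

101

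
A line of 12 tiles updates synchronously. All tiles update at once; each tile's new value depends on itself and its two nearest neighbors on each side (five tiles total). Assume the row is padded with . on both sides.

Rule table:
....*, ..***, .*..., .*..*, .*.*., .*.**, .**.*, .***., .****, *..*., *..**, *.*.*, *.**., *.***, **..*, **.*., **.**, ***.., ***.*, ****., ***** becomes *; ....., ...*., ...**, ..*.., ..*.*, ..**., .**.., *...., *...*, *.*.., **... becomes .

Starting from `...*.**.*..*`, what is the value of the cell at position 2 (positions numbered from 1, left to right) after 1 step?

*

.*..****.**.
position 2 holds *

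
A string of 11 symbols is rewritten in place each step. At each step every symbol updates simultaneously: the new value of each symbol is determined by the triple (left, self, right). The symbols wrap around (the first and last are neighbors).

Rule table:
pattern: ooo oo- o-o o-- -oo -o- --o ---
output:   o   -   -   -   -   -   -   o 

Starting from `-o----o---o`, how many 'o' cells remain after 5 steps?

8

---oo---o--
oo----o---o
o--oo---o--
------o----
ooooo---ooo
count of o: 8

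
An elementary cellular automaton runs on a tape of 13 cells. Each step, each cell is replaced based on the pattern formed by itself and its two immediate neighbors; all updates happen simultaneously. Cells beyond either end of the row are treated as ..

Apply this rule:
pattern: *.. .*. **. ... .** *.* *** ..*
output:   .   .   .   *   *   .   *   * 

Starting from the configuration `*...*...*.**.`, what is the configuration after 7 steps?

step 1: ..**..**..*..
step 2: ***..**..*..*
step 3: **..**..*..*.
step 4: *..**..*..*..
step 5: ..**..*..*..*
step 6: ***..*..*..*.
step 7: **..*..*..*..

**..*..*..*..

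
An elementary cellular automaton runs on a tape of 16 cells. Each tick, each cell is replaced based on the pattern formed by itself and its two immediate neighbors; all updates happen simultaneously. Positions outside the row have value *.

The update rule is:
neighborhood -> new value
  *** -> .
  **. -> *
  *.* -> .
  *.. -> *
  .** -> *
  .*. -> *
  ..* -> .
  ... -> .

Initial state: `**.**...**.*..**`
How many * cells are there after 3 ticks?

9

.*.***..**.**.*.
.*.*.**.**.**.*.
.*.*.**.**.**.*.
count of *: 9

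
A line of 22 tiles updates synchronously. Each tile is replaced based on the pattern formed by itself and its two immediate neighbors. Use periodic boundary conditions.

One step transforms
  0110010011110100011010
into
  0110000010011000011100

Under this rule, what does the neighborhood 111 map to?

At position 9 the neighborhood is 111; the next row has 0 there.

0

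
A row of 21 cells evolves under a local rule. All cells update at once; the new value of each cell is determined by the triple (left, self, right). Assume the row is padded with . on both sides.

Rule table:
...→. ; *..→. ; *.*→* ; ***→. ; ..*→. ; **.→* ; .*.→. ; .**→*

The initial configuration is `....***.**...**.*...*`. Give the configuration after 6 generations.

....*.****...***.....
.....**..*...*.*.....
.....**.......*......
.....**..............
.....**..............  (fixed point — unchanged through generation 6)

.....**..............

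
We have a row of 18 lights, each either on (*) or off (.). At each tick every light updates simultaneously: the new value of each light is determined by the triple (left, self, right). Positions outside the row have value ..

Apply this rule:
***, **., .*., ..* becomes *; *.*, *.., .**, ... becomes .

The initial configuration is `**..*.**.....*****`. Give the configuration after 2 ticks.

.*.**..*....*.****
**..*.**...**..***

**..*.**...**..***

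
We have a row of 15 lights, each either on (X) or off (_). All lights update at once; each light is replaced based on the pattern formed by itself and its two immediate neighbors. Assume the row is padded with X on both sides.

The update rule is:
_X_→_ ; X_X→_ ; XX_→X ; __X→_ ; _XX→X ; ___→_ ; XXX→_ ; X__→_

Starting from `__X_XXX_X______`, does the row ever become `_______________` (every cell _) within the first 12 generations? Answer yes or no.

yes

____X_X________
_______________
all cells are _ at generation 2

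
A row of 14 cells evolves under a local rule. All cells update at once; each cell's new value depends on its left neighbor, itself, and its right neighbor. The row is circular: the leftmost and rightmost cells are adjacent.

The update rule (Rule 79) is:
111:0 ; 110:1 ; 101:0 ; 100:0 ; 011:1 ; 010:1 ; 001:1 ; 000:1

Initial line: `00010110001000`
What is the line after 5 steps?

11110110111011
00010110101010
11110110101010
10010110101010
10110110101010

10110110101010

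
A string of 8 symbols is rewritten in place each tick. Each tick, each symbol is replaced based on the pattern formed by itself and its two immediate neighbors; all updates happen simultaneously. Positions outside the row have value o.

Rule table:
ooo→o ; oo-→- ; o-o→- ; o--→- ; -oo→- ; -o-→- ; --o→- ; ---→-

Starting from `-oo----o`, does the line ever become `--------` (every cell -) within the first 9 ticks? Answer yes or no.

yes

--------
all cells are - at tick 1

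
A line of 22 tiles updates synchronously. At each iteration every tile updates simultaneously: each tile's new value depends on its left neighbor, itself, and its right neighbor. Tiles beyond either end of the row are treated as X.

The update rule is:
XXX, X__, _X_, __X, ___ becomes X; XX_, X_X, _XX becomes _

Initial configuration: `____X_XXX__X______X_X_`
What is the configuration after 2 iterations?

XXXX_XXX__XXXXXXXX__X_

XXXXX__X_XXXXXXXXXX_X_
XXXX_XXX__XXXXXXXX__X_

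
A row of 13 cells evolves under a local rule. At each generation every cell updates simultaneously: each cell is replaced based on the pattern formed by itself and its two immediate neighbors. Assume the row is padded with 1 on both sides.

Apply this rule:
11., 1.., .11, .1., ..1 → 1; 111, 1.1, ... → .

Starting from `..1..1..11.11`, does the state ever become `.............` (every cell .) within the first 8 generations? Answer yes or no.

1111111111.1.
.........1.1.
1.......11.1.
11.....111.1.
.11...11.1.1.
.111.111.1.1.
.1.1.1.1.1.1.
.1.1.1.1.1.1.
generation 8 is .1.1.1.1.1.1., still not uniform .

no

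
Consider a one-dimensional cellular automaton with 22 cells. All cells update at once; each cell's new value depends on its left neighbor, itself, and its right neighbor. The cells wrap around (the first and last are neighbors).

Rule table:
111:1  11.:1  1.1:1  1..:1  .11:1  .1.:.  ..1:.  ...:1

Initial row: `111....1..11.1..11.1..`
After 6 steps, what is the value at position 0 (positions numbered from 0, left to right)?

1

111111..1.111.1.111.1.
1111111..11111.11111.1
11111111.1111111111111
1111111111111111111111
1111111111111111111111  (fixed point — unchanged through step 6)
position 0 holds 1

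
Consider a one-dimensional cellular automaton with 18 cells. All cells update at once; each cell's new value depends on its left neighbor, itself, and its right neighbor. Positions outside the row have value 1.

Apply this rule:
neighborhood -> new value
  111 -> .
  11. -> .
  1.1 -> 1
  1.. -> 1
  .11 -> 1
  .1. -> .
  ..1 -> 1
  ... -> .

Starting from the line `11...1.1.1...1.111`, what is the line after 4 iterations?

11.1.1.1.1.11.11.1

..1.1.1.1.1.1.11..
11.1.1.1.1.1.11.11
..1.1.1.1.1.11.11.
11.1.1.1.1.11.11.1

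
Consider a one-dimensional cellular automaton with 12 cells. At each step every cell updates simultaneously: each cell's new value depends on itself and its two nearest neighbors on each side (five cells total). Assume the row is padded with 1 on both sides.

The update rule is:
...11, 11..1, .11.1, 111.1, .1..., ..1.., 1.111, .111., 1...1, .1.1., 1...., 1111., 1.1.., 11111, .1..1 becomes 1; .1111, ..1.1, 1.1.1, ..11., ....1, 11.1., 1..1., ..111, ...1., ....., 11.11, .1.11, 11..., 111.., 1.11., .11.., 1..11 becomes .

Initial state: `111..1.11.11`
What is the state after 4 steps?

step 1: 11.1....1.1.
step 2: 11.111...1..
step 3: 11.11..1.11.
step 4: 11...1....1.

11...1....1.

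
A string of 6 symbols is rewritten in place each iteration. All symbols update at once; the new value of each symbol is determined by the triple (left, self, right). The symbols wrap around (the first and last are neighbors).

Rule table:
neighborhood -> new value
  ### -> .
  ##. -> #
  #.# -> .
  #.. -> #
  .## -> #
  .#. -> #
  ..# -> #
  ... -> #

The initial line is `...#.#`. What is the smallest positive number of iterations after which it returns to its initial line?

2

iteration 1: ####.#
iteration 2: ...#.#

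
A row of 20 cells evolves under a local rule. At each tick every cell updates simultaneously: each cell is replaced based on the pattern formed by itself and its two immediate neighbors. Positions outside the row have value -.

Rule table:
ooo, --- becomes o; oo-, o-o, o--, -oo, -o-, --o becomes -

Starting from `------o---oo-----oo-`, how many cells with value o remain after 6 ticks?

ooooo---o----ooo----
-ooo--o---oo--o--ooo
--o-----o---------o-
o---ooo---ooooooo---
--o--o--o--ooooo--oo
o-----------ooo-----
count of o: 4

4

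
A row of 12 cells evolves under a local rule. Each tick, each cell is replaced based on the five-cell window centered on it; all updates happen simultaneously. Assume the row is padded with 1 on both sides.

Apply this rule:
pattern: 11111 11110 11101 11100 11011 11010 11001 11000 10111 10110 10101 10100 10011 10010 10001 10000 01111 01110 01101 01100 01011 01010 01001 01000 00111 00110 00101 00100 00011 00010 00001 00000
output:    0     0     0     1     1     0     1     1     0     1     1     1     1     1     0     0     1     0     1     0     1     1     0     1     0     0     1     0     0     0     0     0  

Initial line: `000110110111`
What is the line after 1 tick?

100011111010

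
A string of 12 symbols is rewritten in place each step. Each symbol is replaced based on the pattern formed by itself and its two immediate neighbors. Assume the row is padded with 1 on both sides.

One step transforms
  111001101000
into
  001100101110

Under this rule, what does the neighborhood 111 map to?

0

At position 0 the neighborhood is 111; the next row has 0 there.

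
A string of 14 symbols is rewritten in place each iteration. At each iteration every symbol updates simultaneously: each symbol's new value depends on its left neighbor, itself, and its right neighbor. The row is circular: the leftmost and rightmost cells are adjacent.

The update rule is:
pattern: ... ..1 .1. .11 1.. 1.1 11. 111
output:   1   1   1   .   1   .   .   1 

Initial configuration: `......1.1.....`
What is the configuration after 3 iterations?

11111.111.1111

1111111.111111
111111...11111
11111.111.1111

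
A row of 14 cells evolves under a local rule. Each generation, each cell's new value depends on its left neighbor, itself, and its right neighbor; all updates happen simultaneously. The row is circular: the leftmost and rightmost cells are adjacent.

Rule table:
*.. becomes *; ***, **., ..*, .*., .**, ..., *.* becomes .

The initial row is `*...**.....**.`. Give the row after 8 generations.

.*....*.......
..*....*......
...*....*.....
....*....*....
.....*....*...
......*....*..
.......*....*.
........*....*

........*....*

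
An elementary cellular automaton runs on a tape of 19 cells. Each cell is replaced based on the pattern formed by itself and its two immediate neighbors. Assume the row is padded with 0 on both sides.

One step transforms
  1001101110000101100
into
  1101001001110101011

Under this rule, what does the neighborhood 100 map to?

1

At position 1 the neighborhood is 100; the next row has 1 there.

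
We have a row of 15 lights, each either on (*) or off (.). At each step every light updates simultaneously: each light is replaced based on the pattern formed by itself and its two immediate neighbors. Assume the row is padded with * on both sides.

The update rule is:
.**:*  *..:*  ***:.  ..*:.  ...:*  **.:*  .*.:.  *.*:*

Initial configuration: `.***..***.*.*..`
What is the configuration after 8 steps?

.****.*.***.***

**.**.*.**.*.*.
.*****.****.*.*
**...***..**.**
.***.*.**.****.
**.**.*****..**
.******...**.*.
**....***.***.*
.****.*.***.***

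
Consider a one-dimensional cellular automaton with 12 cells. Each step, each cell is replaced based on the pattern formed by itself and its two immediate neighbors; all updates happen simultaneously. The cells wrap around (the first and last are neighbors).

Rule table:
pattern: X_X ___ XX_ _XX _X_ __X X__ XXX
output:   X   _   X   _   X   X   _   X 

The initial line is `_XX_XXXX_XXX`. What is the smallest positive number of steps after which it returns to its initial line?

step 1: X_XX_XXXX_XX
step 2: XX_XX_XXXX_X
step 3: XXX_XX_XXXX_
step 4: _XXX_XX_XXXX
step 5: X_XXX_XX_XXX
step 6: XX_XXX_XX_XX
step 7: XXX_XXX_XX_X
step 8: XXXX_XXX_XX_
step 9: _XXXX_XXX_XX
step 10: X_XXXX_XXX_X
step 11: XX_XXXX_XXX_
step 12: _XX_XXXX_XXX

12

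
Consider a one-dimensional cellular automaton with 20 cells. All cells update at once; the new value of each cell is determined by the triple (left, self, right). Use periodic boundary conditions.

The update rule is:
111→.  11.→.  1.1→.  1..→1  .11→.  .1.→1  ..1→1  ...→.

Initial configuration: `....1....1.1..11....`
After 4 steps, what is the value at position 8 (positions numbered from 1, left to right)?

1

...111..11.111..1...
..1...11......1111..
.111.1..1....1....1.
1....11111..111..111
position 8 holds 1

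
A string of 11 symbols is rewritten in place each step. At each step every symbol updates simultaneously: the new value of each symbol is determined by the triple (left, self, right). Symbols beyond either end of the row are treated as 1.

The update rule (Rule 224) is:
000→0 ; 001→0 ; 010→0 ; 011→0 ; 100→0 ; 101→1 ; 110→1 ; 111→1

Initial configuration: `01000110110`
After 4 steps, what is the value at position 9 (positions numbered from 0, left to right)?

10000011011
10000001101
10000000110
10000000011
position 9 holds 1

1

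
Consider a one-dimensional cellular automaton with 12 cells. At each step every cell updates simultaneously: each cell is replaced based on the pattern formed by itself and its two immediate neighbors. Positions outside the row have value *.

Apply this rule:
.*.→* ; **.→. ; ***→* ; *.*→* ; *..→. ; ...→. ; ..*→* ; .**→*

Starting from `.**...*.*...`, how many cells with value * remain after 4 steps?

step 1: **...****..*
step 2: *...****..**
step 3: ...****..***
step 4: ..****..****
count of *: 8

8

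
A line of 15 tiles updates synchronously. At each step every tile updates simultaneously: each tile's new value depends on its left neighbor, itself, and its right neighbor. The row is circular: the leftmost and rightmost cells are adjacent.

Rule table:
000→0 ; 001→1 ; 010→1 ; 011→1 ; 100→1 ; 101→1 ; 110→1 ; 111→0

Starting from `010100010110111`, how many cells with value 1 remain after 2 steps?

111110111111101
000011100000111
count of 1: 6

6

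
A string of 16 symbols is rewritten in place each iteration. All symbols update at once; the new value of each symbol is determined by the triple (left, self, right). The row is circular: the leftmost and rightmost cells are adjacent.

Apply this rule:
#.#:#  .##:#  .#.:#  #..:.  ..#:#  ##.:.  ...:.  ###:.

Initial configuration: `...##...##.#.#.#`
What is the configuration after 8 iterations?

..##...##.######
.##...##.##.....
##...##.##......
#...##.##......#
...##.##......##
..##.##......##.
.##.##......##..
##.##......##...

##.##......##...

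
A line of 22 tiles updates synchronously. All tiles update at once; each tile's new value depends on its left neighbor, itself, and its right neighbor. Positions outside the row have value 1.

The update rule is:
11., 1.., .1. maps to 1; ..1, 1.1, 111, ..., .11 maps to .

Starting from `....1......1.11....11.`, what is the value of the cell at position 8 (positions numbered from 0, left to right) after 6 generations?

.

generation 1: 1...11.....1..11....1.
generation 2: 11...11....11..11...1.
generation 3: .11...11....11..11..1.
generation 4: ..11...11....11..11.1.
generation 5: 1..11...11....11..1.1.
generation 6: 11..11...11....11.1.1.
position 8 holds .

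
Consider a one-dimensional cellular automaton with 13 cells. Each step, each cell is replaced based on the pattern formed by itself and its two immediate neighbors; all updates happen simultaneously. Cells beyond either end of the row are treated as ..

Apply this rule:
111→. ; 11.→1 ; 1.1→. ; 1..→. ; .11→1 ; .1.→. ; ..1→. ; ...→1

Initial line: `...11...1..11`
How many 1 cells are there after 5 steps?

9

11.11.1....11
11.11...11.11
11.11.1.11.11
11.11...11.11  (repeats step 2; period 2)
step 5: 11.11.1.11.11
count of 1: 9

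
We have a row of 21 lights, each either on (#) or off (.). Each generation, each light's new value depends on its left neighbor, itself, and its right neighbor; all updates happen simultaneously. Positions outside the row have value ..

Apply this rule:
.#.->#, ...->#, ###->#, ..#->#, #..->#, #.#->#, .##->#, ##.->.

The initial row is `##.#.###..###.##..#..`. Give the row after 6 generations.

#.#####.####.##.#####
######.####.##.#####.
#####.####.##.#####.#
####.####.##.#####.##
###.####.##.#####.##.
##.####.##.#####.##.#

##.####.##.#####.##.#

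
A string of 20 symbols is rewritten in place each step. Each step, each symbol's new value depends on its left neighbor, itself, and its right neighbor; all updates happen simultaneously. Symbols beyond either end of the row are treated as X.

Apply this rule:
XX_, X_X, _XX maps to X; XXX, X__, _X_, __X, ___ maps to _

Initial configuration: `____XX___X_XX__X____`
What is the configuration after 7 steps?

____XX____XXX_______
____XX____X_X_______
____XX_____X________
____XX______________
____XX______________  (fixed point — unchanged through step 7)

____XX______________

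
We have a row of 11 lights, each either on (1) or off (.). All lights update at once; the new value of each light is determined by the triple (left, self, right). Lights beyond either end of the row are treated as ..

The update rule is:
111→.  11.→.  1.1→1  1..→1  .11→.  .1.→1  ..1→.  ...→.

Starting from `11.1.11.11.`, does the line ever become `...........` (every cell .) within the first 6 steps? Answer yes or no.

no

..111..1..1
.....1.11.1
.....11..11
.......1...
.......11..
.........1.
step 6 is .........1., still not uniform .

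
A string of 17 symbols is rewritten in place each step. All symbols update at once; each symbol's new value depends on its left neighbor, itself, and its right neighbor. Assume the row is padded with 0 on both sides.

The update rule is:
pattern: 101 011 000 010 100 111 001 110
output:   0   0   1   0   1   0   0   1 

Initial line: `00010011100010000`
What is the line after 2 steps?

01100110001100001

step 1: 11001000111001111
step 2: 01100110001100001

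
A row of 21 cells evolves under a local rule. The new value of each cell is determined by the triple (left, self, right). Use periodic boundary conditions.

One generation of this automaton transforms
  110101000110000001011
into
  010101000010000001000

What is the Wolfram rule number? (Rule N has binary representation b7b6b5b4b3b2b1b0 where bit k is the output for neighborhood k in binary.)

68

position 0: 111 → 0  (bit 7 = 0)
position 1: 110 → 1  (bit 6 = 1)
position 2: 101 → 0  (bit 5 = 0)
position 6: 100 → 0  (bit 4 = 0)
position 9: 011 → 0  (bit 3 = 0)
position 3: 010 → 1  (bit 2 = 1)
position 8: 001 → 0  (bit 1 = 0)
position 7: 000 → 0  (bit 0 = 0)
bits b7..b0 = 01000100 = 68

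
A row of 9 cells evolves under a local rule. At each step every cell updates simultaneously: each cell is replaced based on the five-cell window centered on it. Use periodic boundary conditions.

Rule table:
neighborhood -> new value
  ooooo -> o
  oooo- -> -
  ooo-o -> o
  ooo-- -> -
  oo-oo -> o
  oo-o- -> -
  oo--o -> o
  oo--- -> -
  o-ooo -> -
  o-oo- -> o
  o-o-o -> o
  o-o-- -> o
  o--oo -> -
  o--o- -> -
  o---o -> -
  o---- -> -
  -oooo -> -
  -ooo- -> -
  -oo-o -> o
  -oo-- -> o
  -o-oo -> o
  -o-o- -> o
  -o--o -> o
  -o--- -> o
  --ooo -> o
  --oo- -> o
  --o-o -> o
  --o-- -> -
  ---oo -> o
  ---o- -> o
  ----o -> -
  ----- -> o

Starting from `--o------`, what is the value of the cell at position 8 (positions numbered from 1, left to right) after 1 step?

-o-o-oooo
position 8 holds o

o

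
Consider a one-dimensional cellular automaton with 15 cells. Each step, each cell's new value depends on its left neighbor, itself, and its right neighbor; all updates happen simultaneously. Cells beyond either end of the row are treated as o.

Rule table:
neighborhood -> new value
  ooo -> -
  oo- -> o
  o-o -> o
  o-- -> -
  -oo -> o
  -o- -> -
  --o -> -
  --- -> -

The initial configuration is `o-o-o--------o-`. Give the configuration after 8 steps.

--------------o

step 1: oo-o----------o
step 2: -oo-----------o
step 3: ooo-----------o
step 4: --o-----------o
step 5: --------------o
step 6: --------------o  (fixed point — unchanged through step 8)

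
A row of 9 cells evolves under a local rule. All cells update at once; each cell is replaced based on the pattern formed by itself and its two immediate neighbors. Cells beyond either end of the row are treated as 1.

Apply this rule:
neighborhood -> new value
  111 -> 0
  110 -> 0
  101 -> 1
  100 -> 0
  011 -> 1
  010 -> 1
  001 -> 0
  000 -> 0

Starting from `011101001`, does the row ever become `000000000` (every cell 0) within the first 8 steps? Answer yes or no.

step 1: 110011001
step 2: 000010001
step 3: 000010001  (fixed point — unchanged through step 8)
step 8 is 000010001, still not uniform 0

no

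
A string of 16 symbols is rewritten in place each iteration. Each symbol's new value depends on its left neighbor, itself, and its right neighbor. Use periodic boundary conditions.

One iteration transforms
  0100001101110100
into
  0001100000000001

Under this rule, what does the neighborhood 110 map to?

At position 7 the neighborhood is 110; the next row has 0 there.

0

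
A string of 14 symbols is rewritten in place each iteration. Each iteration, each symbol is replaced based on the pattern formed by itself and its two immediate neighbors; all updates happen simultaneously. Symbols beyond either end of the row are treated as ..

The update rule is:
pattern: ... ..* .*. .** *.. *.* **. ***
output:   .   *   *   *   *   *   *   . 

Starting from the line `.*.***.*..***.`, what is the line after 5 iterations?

iteration 1: ****.******.**
iteration 2: *..***....****
iteration 3: ****.**..**..*
iteration 4: *..***********
iteration 5: ****.........*

****.........*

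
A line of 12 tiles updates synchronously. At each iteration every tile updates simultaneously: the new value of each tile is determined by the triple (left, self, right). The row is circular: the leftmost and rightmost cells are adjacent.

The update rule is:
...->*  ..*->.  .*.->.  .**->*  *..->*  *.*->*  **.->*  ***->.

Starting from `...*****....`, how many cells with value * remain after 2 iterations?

**.*...*****
.**.**.*....
count of *: 5

5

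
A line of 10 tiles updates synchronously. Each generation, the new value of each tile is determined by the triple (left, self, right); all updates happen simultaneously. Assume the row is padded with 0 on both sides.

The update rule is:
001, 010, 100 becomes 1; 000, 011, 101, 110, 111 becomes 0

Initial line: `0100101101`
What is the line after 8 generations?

0000111110

1111100001
0000010011
0000111100
0001000010
0011100111
0100011000
1110100100
0000111110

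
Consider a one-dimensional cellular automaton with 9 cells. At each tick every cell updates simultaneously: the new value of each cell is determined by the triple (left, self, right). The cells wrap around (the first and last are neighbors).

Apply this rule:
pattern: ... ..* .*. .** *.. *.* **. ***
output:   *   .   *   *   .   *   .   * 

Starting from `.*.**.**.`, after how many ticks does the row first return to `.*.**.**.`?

tick 1: .***.**..
tick 2: .**.**..*
tick 3: **.**...*
tick 4: *.**..*.*
tick 5: .**...***
tick 6: **..*.**.
tick 7: *...***.*
tick 8: ..*.**.**
tick 9: ..***.**.
tick 10: *.**.**..
tick 11: ***.**...
tick 12: **.**..*.
tick 13: *.**...**
tick 14: .**..*.**
tick 15: **...***.
tick 16: *..*.**.*
tick 17: ...***.**
tick 18: .*.**.**.

18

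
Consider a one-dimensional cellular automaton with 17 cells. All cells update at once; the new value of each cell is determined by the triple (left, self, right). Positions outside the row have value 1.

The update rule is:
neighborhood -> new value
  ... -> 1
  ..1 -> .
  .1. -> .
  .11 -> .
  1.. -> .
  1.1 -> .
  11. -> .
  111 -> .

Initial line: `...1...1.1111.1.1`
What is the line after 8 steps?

...1...111111111.

.1...1...........
...1...111111111.
.1...1...........  (repeats step 1; period 2)
step 8: ...1...111111111.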